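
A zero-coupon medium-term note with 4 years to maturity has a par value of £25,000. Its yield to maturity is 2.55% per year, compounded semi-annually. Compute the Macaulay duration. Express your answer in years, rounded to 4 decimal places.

A zero-coupon bond has a single cash flow at maturity, so its Macaulay duration equals its maturity: 4 years.
(Equivalently: 8 semi-annual periods ÷ 2 = 4 years.)

4.0000 years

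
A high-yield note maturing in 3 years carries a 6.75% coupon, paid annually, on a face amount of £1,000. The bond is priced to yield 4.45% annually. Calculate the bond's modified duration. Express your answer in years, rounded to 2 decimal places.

2.70 years

Periodic yield y = 0.0445. First find Macaulay duration:
  t   CF        PV=CF/(1+0.0445)^t    t·PV
  1        67.50        64.6242        64.6242
  2        67.50        61.8710       123.7419
  3     1,067.50       936.7907     2,810.3720
  Σ                  1,063.2858     2,998.7381
P = 1,063.2858; Macaulay duration = 2,998.7381 / 1,063.2858 = 2.82026 years.
Modified duration = D_Mac / (1 + y) = 2.82026 / 1.0445 = 2.70010 years.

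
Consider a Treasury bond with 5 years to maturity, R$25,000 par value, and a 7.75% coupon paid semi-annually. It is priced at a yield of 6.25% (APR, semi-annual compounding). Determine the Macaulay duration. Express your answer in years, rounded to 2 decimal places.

4.27 years

Periodic yield y = 0.03125. Discount each cash flow and weight by its period:
  t   CF        PV=CF/(1+0.03125)^t    t·PV
  1       968.75       939.3939       939.3939
  2       968.75       910.9275     1,821.8549
  3       968.75       883.3236     2,649.9708
  4       968.75       856.5562     3,426.2248
  5       968.75       830.6000     4,152.9998
  6       968.75       805.4303     4,832.5816
  7       968.75       781.0233     5,467.1630
  8       968.75       757.3559     6,058.8473
  9       968.75       734.4057     6,609.6516
  10   25,968.75    19,090.2418   190,902.4183
  Σ                 26,589.2582   226,861.1062
Price P = Σ PV = 26,589.2582.
Macaulay duration = Σ(t·PV) / P = 226,861.1062 / 26,589.2582 = 8.53206 half-year periods.
In years: 8.53206 / 2 = 4.26603 years.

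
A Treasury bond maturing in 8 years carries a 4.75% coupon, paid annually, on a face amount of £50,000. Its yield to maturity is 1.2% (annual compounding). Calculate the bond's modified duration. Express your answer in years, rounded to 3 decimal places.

Periodic yield y = 0.012. First find Macaulay duration:
  t   CF        PV=CF/(1+0.012)^t    t·PV
  1     2,375.00     2,346.8379     2,346.8379
  2     2,375.00     2,319.0098     4,638.0197
  3     2,375.00     2,291.5117     6,874.5351
  4     2,375.00     2,264.3396     9,057.3584
  5     2,375.00     2,237.4897    11,187.4487
  6     2,375.00     2,210.9582    13,265.7494
  7     2,375.00     2,184.7413    15,293.1894
  8    52,375.00    47,607.9999   380,863.9988
  Σ                 63,462.8882   443,527.1374
P = 63,462.8882; Macaulay duration = 443,527.1374 / 63,462.8882 = 6.98876 years.
Modified duration = D_Mac / (1 + y) = 6.98876 / 1.012 = 6.90589 years.

6.906 years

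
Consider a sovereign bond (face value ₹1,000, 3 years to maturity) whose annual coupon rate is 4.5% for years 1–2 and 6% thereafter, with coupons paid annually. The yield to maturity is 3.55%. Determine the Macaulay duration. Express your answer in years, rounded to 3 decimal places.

Periodic yield y = 0.0355. Discount each cash flow and weight by its year:
  t   CF        PV=CF/(1+0.0355)^t    t·PV
  1        45.00        43.4573        43.4573
  2        45.00        41.9674        83.9348
  3     1,060.00       954.6750     2,864.0250
  Σ                  1,040.0997     2,991.4172
Price P = Σ PV = 1,040.0997.
Macaulay duration = Σ(t·PV) / P = 2,991.4172 / 1,040.0997 = 2.87609 years.

2.876 years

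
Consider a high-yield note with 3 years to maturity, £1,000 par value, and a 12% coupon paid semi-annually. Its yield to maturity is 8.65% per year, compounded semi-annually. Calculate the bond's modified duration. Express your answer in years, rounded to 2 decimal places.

Periodic yield y = 0.04325. First find Macaulay duration:
  t   CF        PV=CF/(1+0.04325)^t    t·PV
  1        60.00        57.5126        57.5126
  2        60.00        55.1283       110.2566
  3        60.00        52.8428       158.5285
  4        60.00        50.6521       202.6085
  5        60.00        48.5522       242.7612
  6     1,060.00       822.1963     4,933.1777
  Σ                  1,086.8843     5,704.8450
P = 1,086.8843; Macaulay duration = 5,704.8450 / 1,086.8843 = 5.24881 half-year periods = 2.62440 years.
Modified duration = D_Mac / (1 + y) = 2.62440 / 1.04325 = 2.51560 years.

2.52 years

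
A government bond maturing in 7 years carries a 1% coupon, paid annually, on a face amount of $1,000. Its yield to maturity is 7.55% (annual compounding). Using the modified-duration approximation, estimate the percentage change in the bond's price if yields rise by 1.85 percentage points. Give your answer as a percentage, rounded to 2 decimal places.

Periodic yield y = 0.0755. Modified duration first:
  t   CF        PV=CF/(1+0.0755)^t    t·PV
  1        10.00         9.2980         9.2980
  2        10.00         8.6453        17.2906
  3        10.00         8.0384        24.1152
  4        10.00         7.4741        29.8964
  5        10.00         6.9494        34.7470
  6        10.00         6.4616        38.7694
  7     1,010.00       606.8040     4,247.6283
  Σ                    653.6708     4,401.7448
P = 653.6708; D_Mac = 6.73389 yrs; D_mod = 6.73389/(1+0.0755) = 6.26117 yrs.
ΔP/P ≈ -D_mod · Δy = -6.26117 × (+0.0185) = -0.115832 = -11.5832%.

-11.58%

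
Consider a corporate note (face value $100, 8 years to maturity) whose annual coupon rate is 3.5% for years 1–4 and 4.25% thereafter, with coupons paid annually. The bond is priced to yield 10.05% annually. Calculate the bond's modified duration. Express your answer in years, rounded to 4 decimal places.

6.2192 years

Periodic yield y = 0.1005. First find Macaulay duration:
  t   CF        PV=CF/(1+0.1005)^t    t·PV
  1         3.50         3.1804         3.1804
  2         3.50         2.8899         5.7799
  3         3.50         2.6260         7.8781
  4         3.50         2.3862         9.5448
  5         4.25         2.6329        13.1646
  6         4.25         2.3925        14.3549
  7         4.25         2.1740        15.2180
  8       104.25        48.4569       387.6553
  Σ                     66.7388       456.7759
P = 66.7388; Macaulay duration = 456.7759 / 66.7388 = 6.84423 years.
Modified duration = D_Mac / (1 + y) = 6.84423 / 1.1005 = 6.21920 years.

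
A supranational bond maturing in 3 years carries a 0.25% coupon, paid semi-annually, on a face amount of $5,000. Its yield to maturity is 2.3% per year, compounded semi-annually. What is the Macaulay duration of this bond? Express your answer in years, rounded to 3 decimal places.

Periodic yield y = 0.0115. Discount each cash flow and weight by its period:
  t   CF        PV=CF/(1+0.0115)^t    t·PV
  1         6.25         6.1789         6.1789
  2         6.25         6.1087        12.2174
  3         6.25         6.0392        18.1177
  4         6.25         5.9706        23.8823
  5         6.25         5.9027        29.5135
  6     5,006.25     4,674.3068    28,045.8406
  Σ                  4,704.5069    28,135.7504
Price P = Σ PV = 4,704.5069.
Macaulay duration = Σ(t·PV) / P = 28,135.7504 / 4,704.5069 = 5.98059 half-year periods.
In years: 5.98059 / 2 = 2.99030 years.

2.990 years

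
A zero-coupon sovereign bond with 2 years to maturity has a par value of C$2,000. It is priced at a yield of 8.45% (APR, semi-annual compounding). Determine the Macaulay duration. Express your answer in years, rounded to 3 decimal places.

A zero-coupon bond has a single cash flow at maturity, so its Macaulay duration equals its maturity: 2 years.
(Equivalently: 4 semi-annual periods ÷ 2 = 2 years.)

2.000 years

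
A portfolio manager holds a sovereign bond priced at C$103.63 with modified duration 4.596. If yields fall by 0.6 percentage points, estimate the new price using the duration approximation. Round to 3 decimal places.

Duration approximation: ΔP/P ≈ -D_mod · Δy = -4.596 × (-0.006) = +0.027576.
New price ≈ 103.63 × (1 + 0.027576) = 106.48770088.

C$106.488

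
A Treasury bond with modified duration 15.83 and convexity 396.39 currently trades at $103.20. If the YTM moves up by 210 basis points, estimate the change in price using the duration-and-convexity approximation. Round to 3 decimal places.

-$25.287

Duration effect: -D_mod·Δy = -15.83 × (+0.021) = -0.332430
Convexity effect: ½·C·(Δy)² = 0.5 × 396.39 × (0.021)² = +0.087403995
ΔP/P ≈ -0.332430 + 0.087403995 = -0.245026005
ΔP ≈ 103.20 × (-0.245026005) = -25.286683716.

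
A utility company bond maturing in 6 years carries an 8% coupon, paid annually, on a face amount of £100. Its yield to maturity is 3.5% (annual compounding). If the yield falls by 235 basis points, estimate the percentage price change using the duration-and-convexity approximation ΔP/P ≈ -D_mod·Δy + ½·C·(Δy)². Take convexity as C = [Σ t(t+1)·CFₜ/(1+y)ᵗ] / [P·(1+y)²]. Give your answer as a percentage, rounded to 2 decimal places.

+12.46%

With y = 0.035:
  t   CF        PV=CF/(1+0.035)^t    t·PV        t(t+1)·PV
  1         8.00         7.7295         7.7295          15.4589
  2         8.00         7.4681        14.9362          44.8085
  3         8.00         7.2155        21.6466          86.5865
  4         8.00         6.9715        27.8862         139.4308
  5         8.00         6.7358        33.6789         202.0736
  6       108.00        87.8581       527.1484       3,690.0389
  Σ                    123.9785       633.0258       4,178.3972
P = 123.9785; D_Mac = 5.10593 yrs; D_mod = 4.93327 yrs; C = 31.46174.
Duration effect: -4.93327 × (-0.0235) = +0.115932
Convexity effect: 0.5 × 31.46174 × (-0.0235)² = +0.0086874
ΔP/P ≈ +0.115932 + 0.0086874 = +0.124619 = +12.4619%.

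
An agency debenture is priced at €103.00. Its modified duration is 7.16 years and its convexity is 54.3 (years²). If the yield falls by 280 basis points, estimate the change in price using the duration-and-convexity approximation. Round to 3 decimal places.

Duration effect: -D_mod·Δy = -7.16 × (-0.028) = +0.200480
Convexity effect: ½·C·(Δy)² = 0.5 × 54.3 × (-0.028)² = +0.0212856
ΔP/P ≈ +0.200480 + 0.0212856 = +0.2217656
ΔP ≈ 103.00 × (+0.2217656) = +22.8418568.

+€22.842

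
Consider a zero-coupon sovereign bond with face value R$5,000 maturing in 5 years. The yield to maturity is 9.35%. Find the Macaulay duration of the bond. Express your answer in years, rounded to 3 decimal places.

A zero-coupon bond has a single cash flow at maturity, so its Macaulay duration equals its maturity: 5 years.

5.000 years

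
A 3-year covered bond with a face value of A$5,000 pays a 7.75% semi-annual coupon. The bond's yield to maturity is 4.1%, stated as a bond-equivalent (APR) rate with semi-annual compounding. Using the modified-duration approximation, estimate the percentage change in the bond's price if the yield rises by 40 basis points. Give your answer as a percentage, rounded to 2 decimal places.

Periodic yield y = 0.0205. Modified duration first:
  t   CF        PV=CF/(1+0.0205)^t    t·PV
  1       193.75       189.8579       189.8579
  2       193.75       186.0440       372.0880
  3       193.75       182.3067       546.9202
  4       193.75       178.6445       714.5780
  5       193.75       175.0559       875.2793
  6     5,193.75     4,598.3602    27,590.1612
  Σ                  5,510.2692    30,288.8846
P = 5,510.2692; D_Mac = 5.49681 half-year periods = 2.74840 yrs; D_mod = 2.74840/(1+0.0205) = 2.69319 yrs.
ΔP/P ≈ -D_mod · Δy = -2.69319 × (+0.004) = -0.010773 = -1.0773%.

-1.08%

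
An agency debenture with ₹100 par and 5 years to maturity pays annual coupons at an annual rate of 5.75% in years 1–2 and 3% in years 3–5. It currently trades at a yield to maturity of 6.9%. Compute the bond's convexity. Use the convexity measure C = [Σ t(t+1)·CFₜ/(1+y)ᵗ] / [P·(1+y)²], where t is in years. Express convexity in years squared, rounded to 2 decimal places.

With y = 0.069:
  t   CF        PV=CF/(1+0.069)^t    t·PV        t(t+1)·PV
  1         5.75         5.3789         5.3789          10.7577
  2         5.75         5.0317        10.0633          30.1900
  3         3.00         2.4558         7.3673          29.4693
  4         3.00         2.2973         9.1890          45.9452
  5       103.00        73.7817       368.9085       2,213.4512
  Σ                     88.9453       400.9071       2,329.8135
P = 88.9453.
Convexity = Σ t(t+1)·PV / [P·(1+y)²] = 2,329.8135 / (88.9453 × 1.142761) = 22.92149.

22.92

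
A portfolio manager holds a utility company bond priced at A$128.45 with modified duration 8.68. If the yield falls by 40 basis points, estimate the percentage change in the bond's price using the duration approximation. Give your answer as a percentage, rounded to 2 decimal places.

Duration approximation: ΔP/P ≈ -D_mod · Δy = -8.68 × (-0.004) = +0.034720.
As a percentage: +3.4720%.

+3.47%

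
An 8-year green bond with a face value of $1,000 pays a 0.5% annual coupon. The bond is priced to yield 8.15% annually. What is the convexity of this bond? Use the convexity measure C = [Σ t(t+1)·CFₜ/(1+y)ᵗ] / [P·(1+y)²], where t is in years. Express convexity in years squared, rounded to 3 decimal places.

59.560

With y = 0.0815:
  t   CF        PV=CF/(1+0.0815)^t    t·PV        t(t+1)·PV
  1         5.00         4.6232         4.6232           9.2464
  2         5.00         4.2748         8.5496          25.6489
  3         5.00         3.9527        11.8580          47.4320
  4         5.00         3.6548        14.6192          73.0960
  5         5.00         3.3794        16.8969         101.3815
  6         5.00         3.1247        18.7483         131.2382
  7         5.00         2.8892        20.2247         161.7977
  8     1,005.00       536.9748     4,295.7981      38,662.1826
  Σ                    562.8736     4,391.3181      39,212.0233
P = 562.8736.
Convexity = Σ t(t+1)·PV / [P·(1+y)²] = 39,212.0233 / (562.8736 × 1.169642) = 59.56009.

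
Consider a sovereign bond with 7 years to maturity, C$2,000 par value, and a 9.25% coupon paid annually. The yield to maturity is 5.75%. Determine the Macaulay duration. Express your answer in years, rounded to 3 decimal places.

5.597 years

Periodic yield y = 0.0575. Discount each cash flow and weight by its year:
  t   CF        PV=CF/(1+0.0575)^t    t·PV
  1       185.00       174.9409       174.9409
  2       185.00       165.4287       330.8575
  3       185.00       156.4338       469.3014
  4       185.00       147.9279       591.7118
  5       185.00       139.8846       699.4229
  6       185.00       132.2786       793.6714
  7     2,185.00     1,477.3684    10,341.5789
  Σ                  2,394.2629    13,401.4848
Price P = Σ PV = 2,394.2629.
Macaulay duration = Σ(t·PV) / P = 13,401.4848 / 2,394.2629 = 5.59733 years.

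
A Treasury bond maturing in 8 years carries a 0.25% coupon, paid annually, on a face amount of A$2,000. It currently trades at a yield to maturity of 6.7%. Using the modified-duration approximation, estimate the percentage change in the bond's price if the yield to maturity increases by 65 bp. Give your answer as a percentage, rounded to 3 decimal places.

-4.816%

Periodic yield y = 0.067. Modified duration first:
  t   CF        PV=CF/(1+0.067)^t    t·PV
  1         5.00         4.6860         4.6860
  2         5.00         4.3918         8.7836
  3         5.00         4.1160        12.3480
  4         5.00         3.8576        15.4302
  5         5.00         3.6153        18.0766
  6         5.00         3.3883        20.3299
  7         5.00         3.1756        22.2289
  8     2,005.00     1,193.4357     9,547.4855
  Σ                  1,220.6663     9,649.3688
P = 1,220.6663; D_Mac = 7.90500 yrs; D_mod = 7.90500/(1+0.067) = 7.40862 yrs.
ΔP/P ≈ -D_mod · Δy = -7.40862 × (+0.0065) = -0.048156 = -4.8156%.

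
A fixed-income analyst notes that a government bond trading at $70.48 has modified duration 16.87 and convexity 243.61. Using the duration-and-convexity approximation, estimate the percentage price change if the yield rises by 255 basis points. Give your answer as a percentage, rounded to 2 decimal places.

Duration effect: -D_mod·Δy = -16.87 × (+0.0255) = -0.430185
Convexity effect: ½·C·(Δy)² = 0.5 × 243.61 × (0.0255)² = +0.07920370125
ΔP/P ≈ -0.430185 + 0.07920370125 = -0.35098129875
= -35.098129875%.

-35.10%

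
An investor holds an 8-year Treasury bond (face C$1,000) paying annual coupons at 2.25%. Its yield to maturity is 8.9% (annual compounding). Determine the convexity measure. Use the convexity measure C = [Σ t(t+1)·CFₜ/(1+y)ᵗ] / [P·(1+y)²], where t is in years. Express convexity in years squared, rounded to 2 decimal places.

52.96

With y = 0.089:
  t   CF        PV=CF/(1+0.089)^t    t·PV        t(t+1)·PV
  1        22.50        20.6612        20.6612          41.3223
  2        22.50        18.9726        37.9452         113.8356
  3        22.50        17.4220        52.2661         209.0644
  4        22.50        15.9982        63.9928         319.9639
  5        22.50        14.6907        73.4536         440.7216
  6        22.50        13.4901        80.9406         566.5843
  7        22.50        12.3876        86.7132         693.7059
  8     1,022.50       516.9402     4,135.5213      37,219.6920
  Σ                    630.5626     4,551.4940      39,604.8901
P = 630.5626.
Convexity = Σ t(t+1)·PV / [P·(1+y)²] = 39,604.8901 / (630.5626 × 1.185921) = 52.96206.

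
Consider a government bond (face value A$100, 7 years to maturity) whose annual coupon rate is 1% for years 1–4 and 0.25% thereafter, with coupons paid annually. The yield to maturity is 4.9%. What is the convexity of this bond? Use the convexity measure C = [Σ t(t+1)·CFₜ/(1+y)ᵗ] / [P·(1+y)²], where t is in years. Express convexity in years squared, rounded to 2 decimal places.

With y = 0.049:
  t   CF        PV=CF/(1+0.049)^t    t·PV        t(t+1)·PV
  1         1.00         0.9533         0.9533           1.9066
  2         1.00         0.9088         1.8175           5.4526
  3         1.00         0.8663         2.5989          10.3957
  4         1.00         0.8258         3.3034          16.5169
  5         0.25         0.1968         0.9841           5.9045
  6         0.25         0.1876         1.1257           7.8802
  7       100.25        71.7226       502.0581       4,016.4650
  Σ                     75.6612       512.8411       4,064.5215
P = 75.6612.
Convexity = Σ t(t+1)·PV / [P·(1+y)²] = 4,064.5215 / (75.6612 × 1.100401) = 48.81857.

48.82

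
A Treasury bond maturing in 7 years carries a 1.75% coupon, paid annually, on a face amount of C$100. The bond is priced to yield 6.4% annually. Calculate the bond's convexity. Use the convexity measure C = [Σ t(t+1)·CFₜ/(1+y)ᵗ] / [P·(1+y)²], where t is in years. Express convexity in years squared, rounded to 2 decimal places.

45.55

With y = 0.064:
  t   CF        PV=CF/(1+0.064)^t    t·PV        t(t+1)·PV
  1         1.75         1.6447         1.6447           3.2895
  2         1.75         1.5458         3.0916           9.2748
  3         1.75         1.4528         4.3585          17.4339
  4         1.75         1.3654         5.4617          27.3087
  5         1.75         1.2833         6.4165          38.4992
  6         1.75         1.2061         7.2367          50.6568
  7       101.75        65.9087       461.3612       3,690.8896
  Σ                     74.4070       489.5710       3,837.3524
P = 74.4070.
Convexity = Σ t(t+1)·PV / [P·(1+y)²] = 3,837.3524 / (74.4070 × 1.132096) = 45.55487.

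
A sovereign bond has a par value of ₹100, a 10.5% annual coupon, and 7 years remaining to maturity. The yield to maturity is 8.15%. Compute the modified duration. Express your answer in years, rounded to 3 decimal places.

4.988 years

Periodic yield y = 0.0815. First find Macaulay duration:
  t   CF        PV=CF/(1+0.0815)^t    t·PV
  1        10.50         9.7087         9.7087
  2        10.50         8.9771        17.9542
  3        10.50         8.3006        24.9018
  4        10.50         7.6751        30.7003
  5        10.50         7.0967        35.4835
  6        10.50         6.5619        39.3714
  7       110.50        63.8523       446.9662
  Σ                    112.1725       605.0862
P = 112.1725; Macaulay duration = 605.0862 / 112.1725 = 5.39425 years.
Modified duration = D_Mac / (1 + y) = 5.39425 / 1.0815 = 4.98775 years.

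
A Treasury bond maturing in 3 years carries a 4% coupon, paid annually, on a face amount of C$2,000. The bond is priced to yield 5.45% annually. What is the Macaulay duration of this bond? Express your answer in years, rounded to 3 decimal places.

2.884 years

Periodic yield y = 0.0545. Discount each cash flow and weight by its year:
  t   CF        PV=CF/(1+0.0545)^t    t·PV
  1        80.00        75.8653        75.8653
  2        80.00        71.9444       143.8887
  3     2,080.00     1,773.8773     5,321.6320
  Σ                  1,921.6870     5,541.3861
Price P = Σ PV = 1,921.6870.
Macaulay duration = Σ(t·PV) / P = 5,541.3861 / 1,921.6870 = 2.88360 years.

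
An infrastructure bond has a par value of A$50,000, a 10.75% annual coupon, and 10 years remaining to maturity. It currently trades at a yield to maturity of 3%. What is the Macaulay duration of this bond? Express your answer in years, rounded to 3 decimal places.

Periodic yield y = 0.03. Discount each cash flow and weight by its year:
  t   CF        PV=CF/(1+0.03)^t    t·PV
  1     5,375.00     5,218.4466     5,218.4466
  2     5,375.00     5,066.4530    10,132.9060
  3     5,375.00     4,918.8864    14,756.6593
  4     5,375.00     4,775.6179    19,102.4715
  5     5,375.00     4,636.5222    23,182.6111
  6     5,375.00     4,501.4779    27,008.8673
  7     5,375.00     4,370.3669    30,592.5681
  8     5,375.00     4,243.0746    33,944.5971
  9     5,375.00     4,119.4899    37,075.4094
  10   55,375.00    41,204.2005   412,042.0054
  Σ                 83,054.5360   613,056.5418
Price P = Σ PV = 83,054.5360.
Macaulay duration = Σ(t·PV) / P = 613,056.5418 / 83,054.5360 = 7.38137 years.

7.381 years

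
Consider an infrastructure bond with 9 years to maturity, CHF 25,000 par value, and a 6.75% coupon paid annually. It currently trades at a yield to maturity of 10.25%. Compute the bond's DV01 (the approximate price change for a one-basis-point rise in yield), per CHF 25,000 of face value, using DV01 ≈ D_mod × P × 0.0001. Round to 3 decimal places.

Periodic yield y = 0.1025.
  t   CF        PV=CF/(1+0.1025)^t    t·PV
  1     1,687.50     1,530.6122     1,530.6122
  2     1,687.50     1,388.3104     2,776.6209
  3     1,687.50     1,259.2385     3,777.7154
  4     1,687.50     1,142.1664     4,568.6657
  5     1,687.50     1,035.9786     5,179.8931
  6     1,687.50       939.6631     5,637.9789
  7     1,687.50       852.3022     5,966.1152
  8     1,687.50       773.0632     6,184.5055
  9    26,687.50    11,089.2075    99,802.8673
  Σ                 20,010.5422   135,424.9742
P = 20,010.5422; D_Mac = 6.76768 yrs; D_mod = 6.13849 yrs.
DV01 ≈ 6.13849 × 20,010.5422 × 0.0001 = 12.283444.

CHF 12.283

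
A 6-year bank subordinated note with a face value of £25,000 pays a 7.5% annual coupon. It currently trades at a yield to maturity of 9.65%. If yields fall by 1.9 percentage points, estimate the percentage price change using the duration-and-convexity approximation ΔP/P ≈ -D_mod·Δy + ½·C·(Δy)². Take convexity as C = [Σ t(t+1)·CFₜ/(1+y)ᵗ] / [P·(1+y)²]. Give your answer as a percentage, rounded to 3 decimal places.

+9.140%

With y = 0.0965:
  t   CF        PV=CF/(1+0.0965)^t    t·PV        t(t+1)·PV
  1     1,875.00     1,709.9863     1,709.9863       3,419.9726
  2     1,875.00     1,559.4950     3,118.9901       9,356.9703
  3     1,875.00     1,422.2481     4,266.7443      17,066.9773
  4     1,875.00     1,297.0799     5,188.3196      25,941.5979
  5     1,875.00     1,182.9274     5,914.6370      35,487.8220
  6    26,875.00    15,463.1033    92,778.6197     649,450.3381
  Σ                 22,634.8401   112,977.2971     740,723.6783
P = 22,634.8401; D_Mac = 4.99130 yrs; D_mod = 4.55203 yrs; C = 27.21833.
Duration effect: -4.55203 × (-0.019) = +0.086489
Convexity effect: 0.5 × 27.21833 × (-0.019)² = +0.0049129
ΔP/P ≈ +0.086489 + 0.0049129 = +0.091401 = +9.1401%.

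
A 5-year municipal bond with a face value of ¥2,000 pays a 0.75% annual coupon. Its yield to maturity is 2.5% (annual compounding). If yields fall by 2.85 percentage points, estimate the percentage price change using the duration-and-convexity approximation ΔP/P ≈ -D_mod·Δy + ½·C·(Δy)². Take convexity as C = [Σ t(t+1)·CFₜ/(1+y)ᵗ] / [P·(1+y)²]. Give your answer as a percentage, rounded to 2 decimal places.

With y = 0.025:
  t   CF        PV=CF/(1+0.025)^t    t·PV        t(t+1)·PV
  1        15.00        14.6341        14.6341          29.2683
  2        15.00        14.2772        28.5544          85.6633
  3        15.00        13.9290        41.7870         167.1479
  4        15.00        13.5893        54.3570         271.7852
  5     2,015.00     1,780.9664     8,904.8319      53,428.9917
  Σ                  1,837.3960     9,044.1645      53,982.8564
P = 1,837.3960; D_Mac = 4.92227 yrs; D_mod = 4.80222 yrs; C = 27.96439.
Duration effect: -4.80222 × (-0.0285) = +0.136863
Convexity effect: 0.5 × 27.96439 × (-0.0285)² = +0.0113570
ΔP/P ≈ +0.136863 + 0.0113570 = +0.148220 = +14.8220%.

+14.82%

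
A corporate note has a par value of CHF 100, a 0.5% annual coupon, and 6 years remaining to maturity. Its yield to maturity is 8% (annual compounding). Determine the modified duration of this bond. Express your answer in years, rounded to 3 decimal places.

Periodic yield y = 0.08. First find Macaulay duration:
  t   CF        PV=CF/(1+0.08)^t    t·PV
  1         0.50         0.4630         0.4630
  2         0.50         0.4287         0.8573
  3         0.50         0.3969         1.1907
  4         0.50         0.3675         1.4701
  5         0.50         0.3403         1.7015
  6       100.50        63.3320       379.9923
  Σ                     65.3284       385.6749
P = 65.3284; Macaulay duration = 385.6749 / 65.3284 = 5.90363 years.
Modified duration = D_Mac / (1 + y) = 5.90363 / 1.08 = 5.46633 years.

5.466 years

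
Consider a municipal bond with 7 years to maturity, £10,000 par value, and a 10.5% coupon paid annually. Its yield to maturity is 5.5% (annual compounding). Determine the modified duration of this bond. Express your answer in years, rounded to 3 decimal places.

Periodic yield y = 0.055. First find Macaulay duration:
  t   CF        PV=CF/(1+0.055)^t    t·PV
  1     1,050.00       995.2607       995.2607
  2     1,050.00       943.3750     1,886.7501
  3     1,050.00       894.1943     2,682.5830
  4     1,050.00       847.5776     3,390.3103
  5     1,050.00       803.3911     4,016.9554
  6     1,050.00       761.5081     4,569.0487
  7    11,050.00     7,596.1767    53,173.2371
  Σ                 12,841.4836    70,714.1453
P = 12,841.4836; Macaulay duration = 70,714.1453 / 12,841.4836 = 5.50670 years.
Modified duration = D_Mac / (1 + y) = 5.50670 / 1.055 = 5.21962 years.

5.220 years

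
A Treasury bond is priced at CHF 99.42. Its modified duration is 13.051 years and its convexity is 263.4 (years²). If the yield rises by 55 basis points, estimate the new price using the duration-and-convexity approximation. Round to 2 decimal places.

CHF 92.68

Duration effect: -D_mod·Δy = -13.051 × (+0.0055) = -0.0717805
Convexity effect: ½·C·(Δy)² = 0.5 × 263.4 × (0.0055)² = +0.003983925
ΔP/P ≈ -0.0717805 + 0.003983925 = -0.067796575
New price ≈ 99.42 × (1 - 0.067796575) = 92.6796645135.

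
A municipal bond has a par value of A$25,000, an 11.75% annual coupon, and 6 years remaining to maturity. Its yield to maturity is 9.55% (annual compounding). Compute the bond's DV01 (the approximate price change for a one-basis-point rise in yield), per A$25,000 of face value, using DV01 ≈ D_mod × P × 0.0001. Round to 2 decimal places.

Periodic yield y = 0.0955.
  t   CF        PV=CF/(1+0.0955)^t    t·PV
  1     2,937.50     2,681.4240     2,681.4240
  2     2,937.50     2,447.6714     4,895.3428
  3     2,937.50     2,234.2961     6,702.8883
  4     2,937.50     2,039.5218     8,158.0871
  5     2,937.50     1,861.7269     9,308.6343
  6    27,937.50    16,162.6753    96,976.0520
  Σ                 27,427.3155   128,722.4286
P = 27,427.3155; D_Mac = 4.69322 yrs; D_mod = 4.28409 yrs.
DV01 ≈ 4.28409 × 27,427.3155 × 0.0001 = 11.750108.

A$11.75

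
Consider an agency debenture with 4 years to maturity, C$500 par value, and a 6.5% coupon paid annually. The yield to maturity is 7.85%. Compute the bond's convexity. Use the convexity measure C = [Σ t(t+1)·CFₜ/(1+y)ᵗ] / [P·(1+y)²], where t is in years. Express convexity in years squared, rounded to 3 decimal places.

15.141

With y = 0.0785:
  t   CF        PV=CF/(1+0.0785)^t    t·PV        t(t+1)·PV
  1        32.50        30.1344        30.1344          60.2689
  2        32.50        27.9411        55.8821         167.6464
  3        32.50        25.9073        77.7220         310.8881
  4       532.50       393.5854     1,574.3417       7,871.7086
  Σ                    477.5683     1,738.0804       8,410.5121
P = 477.5683.
Convexity = Σ t(t+1)·PV / [P·(1+y)²] = 8,410.5121 / (477.5683 × 1.163162) = 15.14072.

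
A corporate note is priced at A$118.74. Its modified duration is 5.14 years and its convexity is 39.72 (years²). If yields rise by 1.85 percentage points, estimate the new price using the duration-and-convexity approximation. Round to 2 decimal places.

Duration effect: -D_mod·Δy = -5.14 × (+0.0185) = -0.095090
Convexity effect: ½·C·(Δy)² = 0.5 × 39.72 × (0.0185)² = +0.006797085
ΔP/P ≈ -0.095090 + 0.006797085 = -0.088292915
New price ≈ 118.74 × (1 - 0.088292915) = 108.2560992729.

A$108.26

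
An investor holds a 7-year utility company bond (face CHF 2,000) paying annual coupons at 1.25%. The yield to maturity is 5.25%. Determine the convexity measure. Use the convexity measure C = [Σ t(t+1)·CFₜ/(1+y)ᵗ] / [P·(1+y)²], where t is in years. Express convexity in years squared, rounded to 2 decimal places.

With y = 0.0525:
  t   CF        PV=CF/(1+0.0525)^t    t·PV        t(t+1)·PV
  1        25.00        23.7530        23.7530          47.5059
  2        25.00        22.5681        45.1363         135.4089
  3        25.00        21.4424        64.3272         257.3090
  4        25.00        20.3728        81.4914         407.4568
  5        25.00        19.3566        96.7831         580.6985
  6        25.00        18.3911       110.3465         772.4256
  7     2,025.00     1,415.3710     9,907.5971      79,260.7766
  Σ                  1,541.2551    10,329.4345      81,461.5813
P = 1,541.2551.
Convexity = Σ t(t+1)·PV / [P·(1+y)²] = 81,461.5813 / (1,541.2551 × 1.107756) = 47.71271.

47.71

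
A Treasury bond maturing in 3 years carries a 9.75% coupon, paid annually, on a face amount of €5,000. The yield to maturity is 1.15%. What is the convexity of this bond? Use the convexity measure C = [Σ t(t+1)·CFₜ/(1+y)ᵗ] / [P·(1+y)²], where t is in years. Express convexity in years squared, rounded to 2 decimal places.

With y = 0.0115:
  t   CF        PV=CF/(1+0.0115)^t    t·PV        t(t+1)·PV
  1       487.50       481.9575       481.9575         963.9150
  2       487.50       476.4780       952.9560       2,858.8680
  3     5,487.50     5,302.4535    15,907.3606      63,629.4425
  Σ                  6,260.8890    17,342.2741      67,452.2254
P = 6,260.8890.
Convexity = Σ t(t+1)·PV / [P·(1+y)²] = 67,452.2254 / (6,260.8890 × 1.023132) = 10.53000.

10.53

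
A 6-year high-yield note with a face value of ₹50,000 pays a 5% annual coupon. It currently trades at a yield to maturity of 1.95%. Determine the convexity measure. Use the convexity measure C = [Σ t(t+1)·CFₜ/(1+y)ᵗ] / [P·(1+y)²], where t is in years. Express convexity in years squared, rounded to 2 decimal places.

With y = 0.0195:
  t   CF        PV=CF/(1+0.0195)^t    t·PV        t(t+1)·PV
  1     2,500.00     2,452.1824     2,452.1824       4,904.3649
  2     2,500.00     2,405.2795     4,810.5590      14,431.6770
  3     2,500.00     2,359.2737     7,077.8210      28,311.2839
  4     2,500.00     2,314.1478     9,256.5911      46,282.9555
  5     2,500.00     2,269.8850    11,349.4251      68,096.5505
  6    52,500.00    46,755.8463   280,535.0781   1,963,745.5464
  Σ                 58,556.6147   315,481.6566   2,125,772.3781
P = 58,556.6147.
Convexity = Σ t(t+1)·PV / [P·(1+y)²] = 2,125,772.3781 / (58,556.6147 × 1.039380) = 34.92741.

34.93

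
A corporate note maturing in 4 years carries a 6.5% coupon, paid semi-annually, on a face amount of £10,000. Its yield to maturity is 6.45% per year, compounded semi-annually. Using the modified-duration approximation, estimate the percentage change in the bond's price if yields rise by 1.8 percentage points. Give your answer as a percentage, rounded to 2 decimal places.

Periodic yield y = 0.03225. Modified duration first:
  t   CF        PV=CF/(1+0.03225)^t    t·PV
  1       325.00       314.8462       314.8462
  2       325.00       305.0096       610.0193
  3       325.00       295.4804       886.4412
  4       325.00       286.2489     1,144.9955
  5       325.00       277.3058     1,386.5288
  6       325.00       268.6421     1,611.8524
  7       325.00       260.2490     1,821.7432
  8    10,325.00     8,009.6018    64,076.8148
  Σ                 10,017.3838    71,853.2414
P = 10,017.3838; D_Mac = 7.17285 half-year periods = 3.58643 yrs; D_mod = 3.58643/(1+0.03225) = 3.47438 yrs.
ΔP/P ≈ -D_mod · Δy = -3.47438 × (+0.018) = -0.062539 = -6.2539%.

-6.25%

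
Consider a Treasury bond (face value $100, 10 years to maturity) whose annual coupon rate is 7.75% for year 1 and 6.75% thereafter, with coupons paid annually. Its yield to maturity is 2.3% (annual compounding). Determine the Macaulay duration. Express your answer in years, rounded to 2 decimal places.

Periodic yield y = 0.023. Discount each cash flow and weight by its year:
  t   CF        PV=CF/(1+0.023)^t    t·PV
  1         7.75         7.5758         7.5758
  2         6.75         6.4499        12.8998
  3         6.75         6.3049        18.9146
  4         6.75         6.1631        24.6525
  5         6.75         6.0246        30.1228
  6         6.75         5.8891        35.3347
  7         6.75         5.7567        40.2970
  8         6.75         5.6273        45.0183
  9         6.75         5.5008        49.5069
  10      106.75        85.0377       850.3771
  Σ                    140.3298     1,114.6994
Price P = Σ PV = 140.3298.
Macaulay duration = Σ(t·PV) / P = 1,114.6994 / 140.3298 = 7.94343 years.

7.94 years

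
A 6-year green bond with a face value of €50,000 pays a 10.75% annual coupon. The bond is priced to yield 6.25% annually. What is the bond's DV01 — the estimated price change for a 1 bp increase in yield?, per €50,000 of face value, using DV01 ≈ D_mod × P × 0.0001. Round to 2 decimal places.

Periodic yield y = 0.0625.
  t   CF        PV=CF/(1+0.0625)^t    t·PV
  1     5,375.00     5,058.8235     5,058.8235
  2     5,375.00     4,761.2457     9,522.4913
  3     5,375.00     4,481.1724    13,443.5172
  4     5,375.00     4,217.5740    16,870.2961
  5     5,375.00     3,969.4814    19,847.4072
  6    55,375.00    38,489.3083   230,935.8501
  Σ                 60,977.6054   295,678.3854
P = 60,977.6054; D_Mac = 4.84897 yrs; D_mod = 4.56373 yrs.
DV01 ≈ 4.56373 × 60,977.6054 × 0.0001 = 27.828554.

€27.83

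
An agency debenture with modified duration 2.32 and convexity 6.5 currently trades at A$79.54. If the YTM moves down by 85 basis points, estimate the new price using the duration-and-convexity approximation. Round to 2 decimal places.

Duration effect: -D_mod·Δy = -2.32 × (-0.0085) = +0.019720
Convexity effect: ½·C·(Δy)² = 0.5 × 6.5 × (-0.0085)² = +0.0002348125
ΔP/P ≈ +0.019720 + 0.0002348125 = +0.0199548125
New price ≈ 79.54 × (1 + 0.0199548125) = 81.12720578625.

A$81.13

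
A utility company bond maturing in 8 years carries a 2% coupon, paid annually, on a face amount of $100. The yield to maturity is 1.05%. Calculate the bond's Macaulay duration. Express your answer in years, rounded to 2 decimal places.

7.49 years

Periodic yield y = 0.0105. Discount each cash flow and weight by its year:
  t   CF        PV=CF/(1+0.0105)^t    t·PV
  1         2.00         1.9792         1.9792
  2         2.00         1.9587         3.9173
  3         2.00         1.9383         5.8149
  4         2.00         1.9182         7.6726
  5         2.00         1.8982         9.4911
  6         2.00         1.8785        11.2710
  7         2.00         1.8590        13.0129
  8       102.00        93.8231       750.5845
  Σ                    107.2531       803.7437
Price P = Σ PV = 107.2531.
Macaulay duration = Σ(t·PV) / P = 803.7437 / 107.2531 = 7.49390 years.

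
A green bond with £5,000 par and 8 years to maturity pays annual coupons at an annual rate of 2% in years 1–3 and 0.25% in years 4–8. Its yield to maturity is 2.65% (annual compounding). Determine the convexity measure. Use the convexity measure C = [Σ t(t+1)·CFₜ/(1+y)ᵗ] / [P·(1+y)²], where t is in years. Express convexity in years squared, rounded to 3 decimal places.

With y = 0.0265:
  t   CF        PV=CF/(1+0.0265)^t    t·PV        t(t+1)·PV
  1       100.00        97.4184        97.4184         194.8368
  2       100.00        94.9035       189.8069         569.4208
  3       100.00        92.4535       277.3604       1,109.4414
  4        12.50        11.2583        45.0333         225.1667
  5        12.50        10.9677        54.8385         329.0308
  6        12.50        10.6846        64.1073         448.7512
  7        12.50        10.4087        72.8610         582.8883
  8     5,012.50     4,066.1440    32,529.1521     292,762.3688
  Σ                  4,394.2386    33,330.5780     296,221.9048
P = 4,394.2386.
Convexity = Σ t(t+1)·PV / [P·(1+y)²] = 296,221.9048 / (4,394.2386 × 1.053702) = 63.97579.

63.976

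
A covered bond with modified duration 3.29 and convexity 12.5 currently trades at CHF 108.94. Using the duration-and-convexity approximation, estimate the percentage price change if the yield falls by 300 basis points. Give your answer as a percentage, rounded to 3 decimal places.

Duration effect: -D_mod·Δy = -3.29 × (-0.03) = +0.098700
Convexity effect: ½·C·(Δy)² = 0.5 × 12.5 × (-0.03)² = +0.0056250
ΔP/P ≈ +0.098700 + 0.0056250 = +0.104325
= +10.4325%.

+10.433%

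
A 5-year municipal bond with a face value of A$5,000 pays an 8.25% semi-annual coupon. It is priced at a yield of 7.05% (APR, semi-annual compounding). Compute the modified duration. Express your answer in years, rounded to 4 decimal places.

4.0755 years

Periodic yield y = 0.03525. First find Macaulay duration:
  t   CF        PV=CF/(1+0.03525)^t    t·PV
  1       206.25       199.2272       199.2272
  2       206.25       192.4436       384.8872
  3       206.25       185.8909       557.6728
  4       206.25       179.5614       718.2456
  5       206.25       173.4474       867.2369
  6       206.25       167.5415     1,005.2493
  7       206.25       161.8368     1,132.8576
  8       206.25       156.3263     1,250.6104
  9       206.25       151.0034     1,359.0308
  10    5,206.25     3,681.9054    36,819.0541
  Σ                  5,249.1841    44,294.0721
P = 5,249.1841; Macaulay duration = 44,294.0721 / 5,249.1841 = 8.43828 half-year periods = 4.21914 years.
Modified duration = D_Mac / (1 + y) = 4.21914 / 1.03525 = 4.07548 years.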